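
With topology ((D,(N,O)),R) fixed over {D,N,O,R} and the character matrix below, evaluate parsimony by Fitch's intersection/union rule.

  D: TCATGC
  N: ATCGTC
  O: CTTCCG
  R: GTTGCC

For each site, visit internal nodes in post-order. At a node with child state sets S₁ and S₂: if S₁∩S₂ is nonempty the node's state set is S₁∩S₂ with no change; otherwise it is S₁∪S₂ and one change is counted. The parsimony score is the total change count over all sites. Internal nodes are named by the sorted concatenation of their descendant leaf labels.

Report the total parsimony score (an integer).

NO@0: {A} ∪ {C} = {A,C} (union, +1)
DNO@0: {T} ∪ {A,C} = {A,C,T} (union, +1)
DNOR@0: {A,C,T} ∪ {G} = {A,C,G,T} (union, +1)
NO@1: {T} ∩ {T} = {T} (intersection, +0)
DNO@1: {C} ∪ {T} = {C,T} (union, +1)
DNOR@1: {C,T} ∩ {T} = {T} (intersection, +0)
NO@2: {C} ∪ {T} = {C,T} (union, +1)
DNO@2: {A} ∪ {C,T} = {A,C,T} (union, +1)
DNOR@2: {A,C,T} ∩ {T} = {T} (intersection, +0)
NO@3: {G} ∪ {C} = {C,G} (union, +1)
DNO@3: {T} ∪ {C,G} = {C,G,T} (union, +1)
DNOR@3: {C,G,T} ∩ {G} = {G} (intersection, +0)
NO@4: {T} ∪ {C} = {C,T} (union, +1)
DNO@4: {G} ∪ {C,T} = {C,G,T} (union, +1)
DNOR@4: {C,G,T} ∩ {C} = {C} (intersection, +0)
NO@5: {C} ∪ {G} = {C,G} (union, +1)
DNO@5: {C} ∩ {C,G} = {C} (intersection, +0)
DNOR@5: {C} ∩ {C} = {C} (intersection, +0)
per-site changes: [3, 1, 2, 2, 2, 1]; total = 11

11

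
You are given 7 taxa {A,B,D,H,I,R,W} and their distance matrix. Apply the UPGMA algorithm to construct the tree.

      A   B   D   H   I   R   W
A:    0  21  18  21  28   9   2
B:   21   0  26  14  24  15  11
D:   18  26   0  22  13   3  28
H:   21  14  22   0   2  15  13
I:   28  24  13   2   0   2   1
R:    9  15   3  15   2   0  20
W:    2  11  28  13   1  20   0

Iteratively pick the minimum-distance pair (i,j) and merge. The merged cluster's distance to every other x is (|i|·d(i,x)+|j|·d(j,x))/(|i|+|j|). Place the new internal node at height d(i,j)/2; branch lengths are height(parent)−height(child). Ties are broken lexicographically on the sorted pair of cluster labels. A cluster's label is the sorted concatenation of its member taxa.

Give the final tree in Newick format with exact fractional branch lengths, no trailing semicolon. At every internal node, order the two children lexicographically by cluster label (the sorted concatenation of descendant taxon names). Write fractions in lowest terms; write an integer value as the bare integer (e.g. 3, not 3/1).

((A:27/4,(D:3/2,R:3/2):21/4):17/8,(B:49/6,(H:15/4,(I:1/2,W:1/2):13/4):53/12):17/24)

iteration 1: select I,W (d=1); attach at lengths (1/2, 1/2); label the merged cluster IW
  updated: d(A,IW)=15, d(B,IW)=35/2, d(D,IW)=41/2, d(H,IW)=15/2, d(IW,R)=11
iteration 2: select D,R (d=3); attach at lengths (3/2, 3/2); label the merged cluster DR
  updated: d(A,DR)=27/2, d(B,DR)=41/2, d(DR,H)=37/2, d(DR,IW)=63/4
iteration 3: select H,IW (d=15/2); attach at lengths (15/4, 13/4); label the merged cluster HIW
  updated: d(A,HIW)=17, d(B,HIW)=49/3, d(DR,HIW)=50/3
iteration 4: select A,DR (d=27/2); attach at lengths (27/4, 21/4); label the merged cluster ADR
  updated: d(ADR,B)=62/3, d(ADR,HIW)=151/9
iteration 5: select B,HIW (d=49/3); attach at lengths (49/6, 53/12); label the merged cluster BHIW
  updated: d(ADR,BHIW)=71/4
iteration 6: select ADR,BHIW (d=71/4); attach at lengths (17/8, 17/24); label the merged cluster ABDHIRW
final tree: ((A:27/4,(D:3/2,R:3/2):21/4):17/8,(B:49/6,(H:15/4,(I:1/2,W:1/2):13/4):53/12):17/24)
total length: 461/12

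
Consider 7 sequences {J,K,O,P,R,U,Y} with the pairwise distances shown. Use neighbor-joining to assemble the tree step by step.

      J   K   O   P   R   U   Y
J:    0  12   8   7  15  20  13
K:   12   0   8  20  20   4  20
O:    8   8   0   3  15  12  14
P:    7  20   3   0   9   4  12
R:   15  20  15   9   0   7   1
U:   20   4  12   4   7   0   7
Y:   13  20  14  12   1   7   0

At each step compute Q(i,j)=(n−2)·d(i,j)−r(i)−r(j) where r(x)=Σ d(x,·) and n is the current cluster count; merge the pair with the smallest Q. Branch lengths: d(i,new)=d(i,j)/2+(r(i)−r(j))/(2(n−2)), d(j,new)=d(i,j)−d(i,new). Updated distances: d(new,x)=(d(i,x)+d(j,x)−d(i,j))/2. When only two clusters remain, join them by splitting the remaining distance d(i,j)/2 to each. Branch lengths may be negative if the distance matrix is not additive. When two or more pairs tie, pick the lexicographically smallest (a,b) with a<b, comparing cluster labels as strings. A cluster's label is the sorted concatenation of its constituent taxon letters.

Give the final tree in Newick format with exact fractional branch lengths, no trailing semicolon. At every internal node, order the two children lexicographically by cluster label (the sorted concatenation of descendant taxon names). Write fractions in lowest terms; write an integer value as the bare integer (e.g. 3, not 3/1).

(((J:43/8,((K:33/8,U:-1/8):55/12,(R:1/2,Y:1/2):77/12):23/8):5/8,O:2):1/2,P:1/2)

iteration 1: select R,Y (d=1, Q=-129); attach at lengths (1/2, 1/2); label the merged cluster RY
  updated: d(J,RY)=27/2, d(K,RY)=39/2, d(O,RY)=14, d(P,RY)=10, d(RY,U)=13/2
iteration 2: select K,U (d=4, Q=-94); attach at lengths (33/8, -1/8); label the merged cluster KU
  updated: d(J,KU)=14, d(KU,O)=8, d(KU,P)=10, d(KU,RY)=11
iteration 3: select KU,RY (d=11, Q=-117/2); attach at lengths (55/12, 77/12); label the merged cluster KRUY
  updated: d(J,KRUY)=33/4, d(KRUY,O)=11/2, d(KRUY,P)=9/2
iteration 4: select J,KRUY (d=33/4, Q=-25); attach at lengths (43/8, 23/8); label the merged cluster JKRUY
  updated: d(JKRUY,O)=21/8, d(JKRUY,P)=13/8
iteration 5: select JKRUY,O (d=21/8, Q=-29/4); attach at lengths (5/8, 2); label the merged cluster JKORUY
  updated: d(JKORUY,P)=1
iteration 6: select JKORUY,P (d=1); attach at lengths (1/2, 1/2); label the merged cluster JKOPRUY
final tree: (((J:43/8,((K:33/8,U:-1/8):55/12,(R:1/2,Y:1/2):77/12):23/8):5/8,O:2):1/2,P:1/2)
total length: 223/8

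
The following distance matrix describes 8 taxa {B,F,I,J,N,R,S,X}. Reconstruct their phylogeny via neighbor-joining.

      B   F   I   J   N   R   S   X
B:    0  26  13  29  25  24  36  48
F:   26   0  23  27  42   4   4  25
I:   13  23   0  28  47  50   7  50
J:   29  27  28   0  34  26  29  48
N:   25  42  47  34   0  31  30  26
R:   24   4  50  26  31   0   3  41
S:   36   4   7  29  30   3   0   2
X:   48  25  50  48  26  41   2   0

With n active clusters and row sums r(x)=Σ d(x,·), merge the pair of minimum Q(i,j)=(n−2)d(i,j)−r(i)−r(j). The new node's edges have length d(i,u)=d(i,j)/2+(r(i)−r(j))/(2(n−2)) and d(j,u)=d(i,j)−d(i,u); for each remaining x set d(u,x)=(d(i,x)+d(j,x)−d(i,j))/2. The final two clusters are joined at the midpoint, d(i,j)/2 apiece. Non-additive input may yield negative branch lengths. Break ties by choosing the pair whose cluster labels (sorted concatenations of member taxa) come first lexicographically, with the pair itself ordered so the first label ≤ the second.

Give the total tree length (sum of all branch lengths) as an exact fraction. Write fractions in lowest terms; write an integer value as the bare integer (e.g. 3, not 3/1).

step 1: merge (B,I) at d=13, Q=-341; branch lengths B→61/12, I→95/12; new cluster BI
  updated: d(BI,F)=18, d(BI,J)=22, d(BI,N)=59/2, d(BI,R)=61/2, d(BI,S)=15, d(BI,X)=85/2
step 2: merge (S,X) at d=2, Q=-515/2; branch lengths S→-183/20, X→223/20; new cluster SX
  updated: d(BI,SX)=111/4, d(F,SX)=27/2, d(J,SX)=75/2, d(N,SX)=27, d(R,SX)=21
step 3: merge (F,R) at d=4, Q=-201; branch lengths F→1, R→3; new cluster FR
  updated: d(BI,FR)=89/4, d(FR,J)=49/2, d(FR,N)=69/2, d(FR,SX)=61/4
step 4: merge (FR,SX) at d=61/4, Q=-633/4; branch lengths FR→139/24, SX→227/24; new cluster FRSX
  updated: d(BI,FRSX)=139/8, d(FRSX,J)=187/8, d(FRSX,N)=185/8
step 5: merge (BI,J) at d=22, Q=-417/4; branch lengths BI→67/8, J→109/8; new cluster BIJ
  updated: d(BIJ,FRSX)=75/8, d(BIJ,N)=83/4
step 6: merge (BIJ,FRSX) at d=75/8, Q=-213/4; branch lengths BIJ→7/2, FRSX→47/8; new cluster BFIJRSX
  updated: d(BFIJRSX,N)=69/4
step 7: merge (BFIJRSX,N) at d=69/4; branch lengths BFIJRSX→69/8, N→69/8; new cluster BFIJNRSX
final tree: ((((B:61/12,I:95/12):67/8,J:109/8):7/2,((F:1,R:3):139/24,(S:-183/20,X:223/20):227/24):47/8):69/8,N:69/8)
total length: 663/8

663/8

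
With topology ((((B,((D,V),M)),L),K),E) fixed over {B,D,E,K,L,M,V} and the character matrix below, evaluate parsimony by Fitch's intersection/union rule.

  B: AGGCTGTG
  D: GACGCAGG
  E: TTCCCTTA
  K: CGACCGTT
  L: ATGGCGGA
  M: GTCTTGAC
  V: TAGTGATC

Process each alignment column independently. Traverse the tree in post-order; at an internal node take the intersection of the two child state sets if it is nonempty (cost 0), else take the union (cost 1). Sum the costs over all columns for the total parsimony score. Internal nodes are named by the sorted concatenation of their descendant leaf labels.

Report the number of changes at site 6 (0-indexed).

3

DV@0: {G} ∪ {T} = {G,T} (union, +1)
DMV@0: {G,T} ∩ {G} = {G} (intersection, +0)
BDMV@0: {A} ∪ {G} = {A,G} (union, +1)
BDLMV@0: {A,G} ∩ {A} = {A} (intersection, +0)
BDKLMV@0: {A} ∪ {C} = {A,C} (union, +1)
BDEKLMV@0: {A,C} ∪ {T} = {A,C,T} (union, +1)
DV@1: {A} ∩ {A} = {A} (intersection, +0)
DMV@1: {A} ∪ {T} = {A,T} (union, +1)
BDMV@1: {G} ∪ {A,T} = {A,G,T} (union, +1)
BDLMV@1: {A,G,T} ∩ {T} = {T} (intersection, +0)
BDKLMV@1: {T} ∪ {G} = {G,T} (union, +1)
BDEKLMV@1: {G,T} ∩ {T} = {T} (intersection, +0)
DV@2: {C} ∪ {G} = {C,G} (union, +1)
DMV@2: {C,G} ∩ {C} = {C} (intersection, +0)
BDMV@2: {G} ∪ {C} = {C,G} (union, +1)
BDLMV@2: {C,G} ∩ {G} = {G} (intersection, +0)
BDKLMV@2: {G} ∪ {A} = {A,G} (union, +1)
BDEKLMV@2: {A,G} ∪ {C} = {A,C,G} (union, +1)
DV@3: {G} ∪ {T} = {G,T} (union, +1)
DMV@3: {G,T} ∩ {T} = {T} (intersection, +0)
BDMV@3: {C} ∪ {T} = {C,T} (union, +1)
BDLMV@3: {C,T} ∪ {G} = {C,G,T} (union, +1)
BDKLMV@3: {C,G,T} ∩ {C} = {C} (intersection, +0)
BDEKLMV@3: {C} ∩ {C} = {C} (intersection, +0)
DV@4: {C} ∪ {G} = {C,G} (union, +1)
DMV@4: {C,G} ∪ {T} = {C,G,T} (union, +1)
BDMV@4: {T} ∩ {C,G,T} = {T} (intersection, +0)
BDLMV@4: {T} ∪ {C} = {C,T} (union, +1)
BDKLMV@4: {C,T} ∩ {C} = {C} (intersection, +0)
BDEKLMV@4: {C} ∩ {C} = {C} (intersection, +0)
DV@5: {A} ∩ {A} = {A} (intersection, +0)
DMV@5: {A} ∪ {G} = {A,G} (union, +1)
BDMV@5: {G} ∩ {A,G} = {G} (intersection, +0)
BDLMV@5: {G} ∩ {G} = {G} (intersection, +0)
BDKLMV@5: {G} ∩ {G} = {G} (intersection, +0)
BDEKLMV@5: {G} ∪ {T} = {G,T} (union, +1)
DV@6: {G} ∪ {T} = {G,T} (union, +1)
DMV@6: {G,T} ∪ {A} = {A,G,T} (union, +1)
BDMV@6: {T} ∩ {A,G,T} = {T} (intersection, +0)
BDLMV@6: {T} ∪ {G} = {G,T} (union, +1)
BDKLMV@6: {G,T} ∩ {T} = {T} (intersection, +0)
BDEKLMV@6: {T} ∩ {T} = {T} (intersection, +0)
DV@7: {G} ∪ {C} = {C,G} (union, +1)
DMV@7: {C,G} ∩ {C} = {C} (intersection, +0)
BDMV@7: {G} ∪ {C} = {C,G} (union, +1)
BDLMV@7: {C,G} ∪ {A} = {A,C,G} (union, +1)
BDKLMV@7: {A,C,G} ∪ {T} = {A,C,G,T} (union, +1)
BDEKLMV@7: {A,C,G,T} ∩ {A} = {A} (intersection, +0)
per-site changes: [4, 3, 4, 3, 3, 2, 3, 4]; total = 26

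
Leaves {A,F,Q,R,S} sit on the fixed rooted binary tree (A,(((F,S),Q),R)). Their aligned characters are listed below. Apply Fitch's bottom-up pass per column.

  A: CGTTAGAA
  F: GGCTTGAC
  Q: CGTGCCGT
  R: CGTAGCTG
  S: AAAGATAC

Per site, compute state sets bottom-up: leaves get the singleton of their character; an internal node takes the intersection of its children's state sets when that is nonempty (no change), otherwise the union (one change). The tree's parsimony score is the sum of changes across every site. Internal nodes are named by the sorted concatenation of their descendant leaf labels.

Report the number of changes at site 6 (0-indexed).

site 0, node FS: F={G} ∪ S={A} → {A,G} (+1)
site 0, node FQS: FS={A,G} ∪ Q={C} → {A,C,G} (+1)
site 0, node FQRS: FQS={A,C,G} ∩ R={C} → {C} (+0)
site 0, node AFQRS: A={C} ∩ FQRS={C} → {C} (+0)
site 1, node FS: F={G} ∪ S={A} → {A,G} (+1)
site 1, node FQS: FS={A,G} ∩ Q={G} → {G} (+0)
site 1, node FQRS: FQS={G} ∩ R={G} → {G} (+0)
site 1, node AFQRS: A={G} ∩ FQRS={G} → {G} (+0)
site 2, node FS: F={C} ∪ S={A} → {A,C} (+1)
site 2, node FQS: FS={A,C} ∪ Q={T} → {A,C,T} (+1)
site 2, node FQRS: FQS={A,C,T} ∩ R={T} → {T} (+0)
site 2, node AFQRS: A={T} ∩ FQRS={T} → {T} (+0)
site 3, node FS: F={T} ∪ S={G} → {G,T} (+1)
site 3, node FQS: FS={G,T} ∩ Q={G} → {G} (+0)
site 3, node FQRS: FQS={G} ∪ R={A} → {A,G} (+1)
site 3, node AFQRS: A={T} ∪ FQRS={A,G} → {A,G,T} (+1)
site 4, node FS: F={T} ∪ S={A} → {A,T} (+1)
site 4, node FQS: FS={A,T} ∪ Q={C} → {A,C,T} (+1)
site 4, node FQRS: FQS={A,C,T} ∪ R={G} → {A,C,G,T} (+1)
site 4, node AFQRS: A={A} ∩ FQRS={A,C,G,T} → {A} (+0)
site 5, node FS: F={G} ∪ S={T} → {G,T} (+1)
site 5, node FQS: FS={G,T} ∪ Q={C} → {C,G,T} (+1)
site 5, node FQRS: FQS={C,G,T} ∩ R={C} → {C} (+0)
site 5, node AFQRS: A={G} ∪ FQRS={C} → {C,G} (+1)
site 6, node FS: F={A} ∩ S={A} → {A} (+0)
site 6, node FQS: FS={A} ∪ Q={G} → {A,G} (+1)
site 6, node FQRS: FQS={A,G} ∪ R={T} → {A,G,T} (+1)
site 6, node AFQRS: A={A} ∩ FQRS={A,G,T} → {A} (+0)
site 7, node FS: F={C} ∩ S={C} → {C} (+0)
site 7, node FQS: FS={C} ∪ Q={T} → {C,T} (+1)
site 7, node FQRS: FQS={C,T} ∪ R={G} → {C,G,T} (+1)
site 7, node AFQRS: A={A} ∪ FQRS={C,G,T} → {A,C,G,T} (+1)
per-site changes: [2, 1, 2, 3, 3, 3, 2, 3]; total = 19

2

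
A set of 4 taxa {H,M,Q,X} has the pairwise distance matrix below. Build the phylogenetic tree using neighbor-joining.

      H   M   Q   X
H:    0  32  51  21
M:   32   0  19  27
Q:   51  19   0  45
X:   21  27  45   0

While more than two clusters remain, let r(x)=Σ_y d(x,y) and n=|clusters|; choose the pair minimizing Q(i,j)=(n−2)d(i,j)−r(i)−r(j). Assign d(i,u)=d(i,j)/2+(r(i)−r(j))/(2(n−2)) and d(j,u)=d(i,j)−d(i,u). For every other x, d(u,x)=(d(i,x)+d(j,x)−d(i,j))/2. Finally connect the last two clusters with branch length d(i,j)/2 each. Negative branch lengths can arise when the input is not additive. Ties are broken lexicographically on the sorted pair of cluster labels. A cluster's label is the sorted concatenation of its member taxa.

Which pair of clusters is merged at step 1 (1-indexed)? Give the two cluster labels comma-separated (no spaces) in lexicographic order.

H,X

1. join H+X (d=21, Q=-155) ⇒ HX; edges |H|=53/4, |X|=31/4
  updated: d(HX,M)=19, d(HX,Q)=75/2
2. join HX+M (d=19, Q=-151/2) ⇒ HMX; edges |HX|=75/4, |M|=1/4
  updated: d(HMX,Q)=75/4
3. join HMX+Q (d=75/4) ⇒ HMQX; edges |HMX|=75/8, |Q|=75/8
final tree: (((H:53/4,X:31/4):75/4,M:1/4):75/8,Q:75/8)
total length: 235/4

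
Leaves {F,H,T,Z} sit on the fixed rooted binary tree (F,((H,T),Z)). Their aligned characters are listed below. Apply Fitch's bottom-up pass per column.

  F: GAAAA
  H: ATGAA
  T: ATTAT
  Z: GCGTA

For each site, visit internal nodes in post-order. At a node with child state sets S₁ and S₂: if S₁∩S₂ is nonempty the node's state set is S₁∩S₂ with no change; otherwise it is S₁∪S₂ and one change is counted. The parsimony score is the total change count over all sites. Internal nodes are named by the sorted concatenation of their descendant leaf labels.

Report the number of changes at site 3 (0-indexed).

[col 0] HT: children H:{A}, T:{A} ∩→ {A}; cost 0
[col 0] HTZ: children HT:{A}, Z:{G} ∪→ {A,G}; cost 1
[col 0] FHTZ: children F:{G}, HTZ:{A,G} ∩→ {G}; cost 0
[col 1] HT: children H:{T}, T:{T} ∩→ {T}; cost 0
[col 1] HTZ: children HT:{T}, Z:{C} ∪→ {C,T}; cost 1
[col 1] FHTZ: children F:{A}, HTZ:{C,T} ∪→ {A,C,T}; cost 1
[col 2] HT: children H:{G}, T:{T} ∪→ {G,T}; cost 1
[col 2] HTZ: children HT:{G,T}, Z:{G} ∩→ {G}; cost 0
[col 2] FHTZ: children F:{A}, HTZ:{G} ∪→ {A,G}; cost 1
[col 3] HT: children H:{A}, T:{A} ∩→ {A}; cost 0
[col 3] HTZ: children HT:{A}, Z:{T} ∪→ {A,T}; cost 1
[col 3] FHTZ: children F:{A}, HTZ:{A,T} ∩→ {A}; cost 0
[col 4] HT: children H:{A}, T:{T} ∪→ {A,T}; cost 1
[col 4] HTZ: children HT:{A,T}, Z:{A} ∩→ {A}; cost 0
[col 4] FHTZ: children F:{A}, HTZ:{A} ∩→ {A}; cost 0
per-site changes: [1, 2, 2, 1, 1]; total = 7

1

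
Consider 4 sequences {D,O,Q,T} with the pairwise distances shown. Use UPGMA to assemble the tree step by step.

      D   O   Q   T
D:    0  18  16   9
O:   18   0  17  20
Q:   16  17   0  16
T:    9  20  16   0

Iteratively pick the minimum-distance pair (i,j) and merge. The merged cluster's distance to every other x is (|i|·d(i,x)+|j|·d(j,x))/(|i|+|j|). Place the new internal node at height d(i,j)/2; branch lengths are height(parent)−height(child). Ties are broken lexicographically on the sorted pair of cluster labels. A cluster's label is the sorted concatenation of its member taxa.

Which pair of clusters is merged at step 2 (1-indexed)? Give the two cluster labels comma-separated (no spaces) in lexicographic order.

iteration 1: select D,T (d=9); attach at lengths (9/2, 9/2); label the merged cluster DT
  updated: d(DT,O)=19, d(DT,Q)=16
iteration 2: select DT,Q (d=16); attach at lengths (7/2, 8); label the merged cluster DQT
  updated: d(DQT,O)=55/3
iteration 3: select DQT,O (d=55/3); attach at lengths (7/6, 55/6); label the merged cluster DOQT
final tree: (((D:9/2,T:9/2):7/2,Q:8):7/6,O:55/6)
total length: 185/6

DT,Q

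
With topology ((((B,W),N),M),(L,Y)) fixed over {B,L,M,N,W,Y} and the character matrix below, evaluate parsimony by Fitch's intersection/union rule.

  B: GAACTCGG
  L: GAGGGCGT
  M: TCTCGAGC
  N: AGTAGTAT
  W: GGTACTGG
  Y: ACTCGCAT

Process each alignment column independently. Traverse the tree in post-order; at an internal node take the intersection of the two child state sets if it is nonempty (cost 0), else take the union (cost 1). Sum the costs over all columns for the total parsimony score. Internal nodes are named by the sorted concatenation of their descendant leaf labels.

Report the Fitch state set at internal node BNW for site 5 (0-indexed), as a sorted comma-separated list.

T

site 0, node BW: B={G} ∩ W={G} → {G} (+0)
site 0, node BNW: BW={G} ∪ N={A} → {A,G} (+1)
site 0, node BMNW: BNW={A,G} ∪ M={T} → {A,G,T} (+1)
site 0, node LY: L={G} ∪ Y={A} → {A,G} (+1)
site 0, node BLMNWY: BMNW={A,G,T} ∩ LY={A,G} → {A,G} (+0)
site 1, node BW: B={A} ∪ W={G} → {A,G} (+1)
site 1, node BNW: BW={A,G} ∩ N={G} → {G} (+0)
site 1, node BMNW: BNW={G} ∪ M={C} → {C,G} (+1)
site 1, node LY: L={A} ∪ Y={C} → {A,C} (+1)
site 1, node BLMNWY: BMNW={C,G} ∩ LY={A,C} → {C} (+0)
site 2, node BW: B={A} ∪ W={T} → {A,T} (+1)
site 2, node BNW: BW={A,T} ∩ N={T} → {T} (+0)
site 2, node BMNW: BNW={T} ∩ M={T} → {T} (+0)
site 2, node LY: L={G} ∪ Y={T} → {G,T} (+1)
site 2, node BLMNWY: BMNW={T} ∩ LY={G,T} → {T} (+0)
site 3, node BW: B={C} ∪ W={A} → {A,C} (+1)
site 3, node BNW: BW={A,C} ∩ N={A} → {A} (+0)
site 3, node BMNW: BNW={A} ∪ M={C} → {A,C} (+1)
site 3, node LY: L={G} ∪ Y={C} → {C,G} (+1)
site 3, node BLMNWY: BMNW={A,C} ∩ LY={C,G} → {C} (+0)
site 4, node BW: B={T} ∪ W={C} → {C,T} (+1)
site 4, node BNW: BW={C,T} ∪ N={G} → {C,G,T} (+1)
site 4, node BMNW: BNW={C,G,T} ∩ M={G} → {G} (+0)
site 4, node LY: L={G} ∩ Y={G} → {G} (+0)
site 4, node BLMNWY: BMNW={G} ∩ LY={G} → {G} (+0)
site 5, node BW: B={C} ∪ W={T} → {C,T} (+1)
site 5, node BNW: BW={C,T} ∩ N={T} → {T} (+0)
site 5, node BMNW: BNW={T} ∪ M={A} → {A,T} (+1)
site 5, node LY: L={C} ∩ Y={C} → {C} (+0)
site 5, node BLMNWY: BMNW={A,T} ∪ LY={C} → {A,C,T} (+1)
site 6, node BW: B={G} ∩ W={G} → {G} (+0)
site 6, node BNW: BW={G} ∪ N={A} → {A,G} (+1)
site 6, node BMNW: BNW={A,G} ∩ M={G} → {G} (+0)
site 6, node LY: L={G} ∪ Y={A} → {A,G} (+1)
site 6, node BLMNWY: BMNW={G} ∩ LY={A,G} → {G} (+0)
site 7, node BW: B={G} ∩ W={G} → {G} (+0)
site 7, node BNW: BW={G} ∪ N={T} → {G,T} (+1)
site 7, node BMNW: BNW={G,T} ∪ M={C} → {C,G,T} (+1)
site 7, node LY: L={T} ∩ Y={T} → {T} (+0)
site 7, node BLMNWY: BMNW={C,G,T} ∩ LY={T} → {T} (+0)
per-site changes: [3, 3, 2, 3, 2, 3, 2, 2]; total = 20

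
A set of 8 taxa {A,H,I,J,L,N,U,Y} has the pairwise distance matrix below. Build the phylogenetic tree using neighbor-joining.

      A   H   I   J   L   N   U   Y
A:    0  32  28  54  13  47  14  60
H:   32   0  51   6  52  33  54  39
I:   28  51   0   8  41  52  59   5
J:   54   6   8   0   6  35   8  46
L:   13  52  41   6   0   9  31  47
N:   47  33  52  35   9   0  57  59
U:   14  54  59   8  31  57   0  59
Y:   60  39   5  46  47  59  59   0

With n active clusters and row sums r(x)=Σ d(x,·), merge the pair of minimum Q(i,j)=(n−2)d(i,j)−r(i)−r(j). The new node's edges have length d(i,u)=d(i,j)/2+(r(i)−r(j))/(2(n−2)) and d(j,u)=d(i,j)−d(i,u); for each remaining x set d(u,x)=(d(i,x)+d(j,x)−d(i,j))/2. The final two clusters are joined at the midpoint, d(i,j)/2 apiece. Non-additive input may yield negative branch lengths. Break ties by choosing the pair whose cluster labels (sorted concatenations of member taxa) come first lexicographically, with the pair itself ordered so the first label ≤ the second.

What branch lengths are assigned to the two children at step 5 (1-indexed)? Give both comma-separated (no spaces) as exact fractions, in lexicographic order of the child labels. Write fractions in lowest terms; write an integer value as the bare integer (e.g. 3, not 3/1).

213/16,195/16

1. join I+Y (d=5, Q=-529) ⇒ IY; edges |I|=-41/12, |Y|=101/12
  updated: d(A,IY)=83/2, d(H,IY)=85/2, d(IY,J)=49/2, d(IY,L)=83/2, d(IY,N)=53, d(IY,U)=113/2
2. join A+U (d=14, Q=-352) ⇒ AU; edges |A|=51/10, |U|=89/10
  updated: d(AU,H)=36, d(AU,IY)=42, d(AU,J)=24, d(AU,L)=15, d(AU,N)=45
3. join L+N (d=9, Q=-525/2) ⇒ LN; edges |L|=-31/16, |N|=175/16
  updated: d(AU,LN)=51/2, d(H,LN)=38, d(IY,LN)=171/4, d(J,LN)=16
4. join H+J (d=6, Q=-175) ⇒ HJ; edges |H|=35/3, |J|=-17/3
  updated: d(AU,HJ)=27, d(HJ,IY)=61/2, d(HJ,LN)=24
5. join AU+LN (d=51/2, Q=-543/4) ⇒ ALNU; edges |AU|=213/16, |LN|=195/16
  updated: d(ALNU,HJ)=51/4, d(ALNU,IY)=237/8
6. join ALNU+HJ (d=51/4, Q=-583/8) ⇒ AHJLNU; edges |ALNU|=95/16, |HJ|=109/16
  updated: d(AHJLNU,IY)=379/16
7. join AHJLNU+IY (d=379/16) ⇒ AHIJLNUY; edges |AHJLNU|=379/32, |IY|=379/32
final tree: ((((A:51/10,U:89/10):213/16,(L:-31/16,N:175/16):195/16):95/16,(H:35/3,J:-17/3):109/16):379/32,(I:-41/12,Y:101/12):379/32)
total length: 1535/16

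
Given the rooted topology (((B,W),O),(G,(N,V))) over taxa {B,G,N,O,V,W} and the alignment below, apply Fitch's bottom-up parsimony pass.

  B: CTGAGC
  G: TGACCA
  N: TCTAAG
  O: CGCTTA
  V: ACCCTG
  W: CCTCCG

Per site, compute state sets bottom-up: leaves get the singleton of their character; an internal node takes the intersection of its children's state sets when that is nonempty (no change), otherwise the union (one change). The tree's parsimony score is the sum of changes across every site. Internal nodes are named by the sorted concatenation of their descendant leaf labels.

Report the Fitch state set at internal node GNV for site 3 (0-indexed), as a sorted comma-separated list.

C

[col 0] BW: children B:{C}, W:{C} ∩→ {C}; cost 0
[col 0] BOW: children BW:{C}, O:{C} ∩→ {C}; cost 0
[col 0] NV: children N:{T}, V:{A} ∪→ {A,T}; cost 1
[col 0] GNV: children G:{T}, NV:{A,T} ∩→ {T}; cost 0
[col 0] BGNOVW: children BOW:{C}, GNV:{T} ∪→ {C,T}; cost 1
[col 1] BW: children B:{T}, W:{C} ∪→ {C,T}; cost 1
[col 1] BOW: children BW:{C,T}, O:{G} ∪→ {C,G,T}; cost 1
[col 1] NV: children N:{C}, V:{C} ∩→ {C}; cost 0
[col 1] GNV: children G:{G}, NV:{C} ∪→ {C,G}; cost 1
[col 1] BGNOVW: children BOW:{C,G,T}, GNV:{C,G} ∩→ {C,G}; cost 0
[col 2] BW: children B:{G}, W:{T} ∪→ {G,T}; cost 1
[col 2] BOW: children BW:{G,T}, O:{C} ∪→ {C,G,T}; cost 1
[col 2] NV: children N:{T}, V:{C} ∪→ {C,T}; cost 1
[col 2] GNV: children G:{A}, NV:{C,T} ∪→ {A,C,T}; cost 1
[col 2] BGNOVW: children BOW:{C,G,T}, GNV:{A,C,T} ∩→ {C,T}; cost 0
[col 3] BW: children B:{A}, W:{C} ∪→ {A,C}; cost 1
[col 3] BOW: children BW:{A,C}, O:{T} ∪→ {A,C,T}; cost 1
[col 3] NV: children N:{A}, V:{C} ∪→ {A,C}; cost 1
[col 3] GNV: children G:{C}, NV:{A,C} ∩→ {C}; cost 0
[col 3] BGNOVW: children BOW:{A,C,T}, GNV:{C} ∩→ {C}; cost 0
[col 4] BW: children B:{G}, W:{C} ∪→ {C,G}; cost 1
[col 4] BOW: children BW:{C,G}, O:{T} ∪→ {C,G,T}; cost 1
[col 4] NV: children N:{A}, V:{T} ∪→ {A,T}; cost 1
[col 4] GNV: children G:{C}, NV:{A,T} ∪→ {A,C,T}; cost 1
[col 4] BGNOVW: children BOW:{C,G,T}, GNV:{A,C,T} ∩→ {C,T}; cost 0
[col 5] BW: children B:{C}, W:{G} ∪→ {C,G}; cost 1
[col 5] BOW: children BW:{C,G}, O:{A} ∪→ {A,C,G}; cost 1
[col 5] NV: children N:{G}, V:{G} ∩→ {G}; cost 0
[col 5] GNV: children G:{A}, NV:{G} ∪→ {A,G}; cost 1
[col 5] BGNOVW: children BOW:{A,C,G}, GNV:{A,G} ∩→ {A,G}; cost 0
per-site changes: [2, 3, 4, 3, 4, 3]; total = 19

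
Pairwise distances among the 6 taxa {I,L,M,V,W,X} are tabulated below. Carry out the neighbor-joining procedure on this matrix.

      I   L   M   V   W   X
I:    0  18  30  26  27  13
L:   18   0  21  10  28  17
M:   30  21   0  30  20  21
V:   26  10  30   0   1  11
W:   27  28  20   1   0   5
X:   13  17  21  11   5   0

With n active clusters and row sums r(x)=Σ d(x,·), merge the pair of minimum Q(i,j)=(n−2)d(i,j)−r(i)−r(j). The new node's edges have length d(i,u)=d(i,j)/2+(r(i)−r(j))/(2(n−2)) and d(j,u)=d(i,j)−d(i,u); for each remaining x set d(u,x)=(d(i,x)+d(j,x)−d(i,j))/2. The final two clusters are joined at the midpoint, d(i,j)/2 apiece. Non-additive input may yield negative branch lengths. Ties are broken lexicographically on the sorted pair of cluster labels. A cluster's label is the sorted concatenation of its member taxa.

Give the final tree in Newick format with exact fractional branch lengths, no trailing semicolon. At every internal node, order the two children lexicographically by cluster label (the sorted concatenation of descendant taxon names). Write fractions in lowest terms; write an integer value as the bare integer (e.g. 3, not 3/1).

(((I:93/8,((V:1/8,W:7/8):27/4,X:3/4):33/8):15/8,L:25/4):59/8,M:59/8)

step 1: merge (V,W) at d=1, Q=-155; branch lengths V→1/8, W→7/8; new cluster VW
  updated: d(I,VW)=26, d(L,VW)=37/2, d(M,VW)=49/2, d(VW,X)=15/2
step 2: merge (VW,X) at d=15/2, Q=-225/2; branch lengths VW→27/4, X→3/4; new cluster VWX
  updated: d(I,VWX)=63/4, d(L,VWX)=14, d(M,VWX)=19
step 3: merge (I,VWX) at d=63/4, Q=-81; branch lengths I→93/8, VWX→33/8; new cluster IVWX
  updated: d(IVWX,L)=65/8, d(IVWX,M)=133/8
step 4: merge (IVWX,L) at d=65/8, Q=-183/4; branch lengths IVWX→15/8, L→25/4; new cluster ILVWX
  updated: d(ILVWX,M)=59/4
step 5: merge (ILVWX,M) at d=59/4; branch lengths ILVWX→59/8, M→59/8; new cluster ILMVWX
final tree: (((I:93/8,((V:1/8,W:7/8):27/4,X:3/4):33/8):15/8,L:25/4):59/8,M:59/8)
total length: 377/8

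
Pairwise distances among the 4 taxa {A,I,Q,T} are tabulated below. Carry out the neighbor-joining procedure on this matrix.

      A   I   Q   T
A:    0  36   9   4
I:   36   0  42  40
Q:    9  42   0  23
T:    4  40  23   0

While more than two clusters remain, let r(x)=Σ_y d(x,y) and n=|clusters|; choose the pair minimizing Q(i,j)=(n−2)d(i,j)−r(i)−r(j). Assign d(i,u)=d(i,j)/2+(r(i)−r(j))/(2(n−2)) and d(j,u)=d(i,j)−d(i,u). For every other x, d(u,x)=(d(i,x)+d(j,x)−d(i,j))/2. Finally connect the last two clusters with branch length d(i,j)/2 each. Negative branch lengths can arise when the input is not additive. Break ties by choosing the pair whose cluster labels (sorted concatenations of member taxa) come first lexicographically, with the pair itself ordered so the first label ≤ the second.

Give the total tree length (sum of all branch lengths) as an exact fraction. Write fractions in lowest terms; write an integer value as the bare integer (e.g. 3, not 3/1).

step 1: merge (A,T) at d=4, Q=-108; branch lengths A→-5/2, T→13/2; new cluster AT
  updated: d(AT,I)=36, d(AT,Q)=14
step 2: merge (AT,I) at d=36, Q=-92; branch lengths AT→4, I→32; new cluster AIT
  updated: d(AIT,Q)=10
step 3: merge (AIT,Q) at d=10; branch lengths AIT→5, Q→5; new cluster AIQT
final tree: (((A:-5/2,T:13/2):4,I:32):5,Q:5)
total length: 50

50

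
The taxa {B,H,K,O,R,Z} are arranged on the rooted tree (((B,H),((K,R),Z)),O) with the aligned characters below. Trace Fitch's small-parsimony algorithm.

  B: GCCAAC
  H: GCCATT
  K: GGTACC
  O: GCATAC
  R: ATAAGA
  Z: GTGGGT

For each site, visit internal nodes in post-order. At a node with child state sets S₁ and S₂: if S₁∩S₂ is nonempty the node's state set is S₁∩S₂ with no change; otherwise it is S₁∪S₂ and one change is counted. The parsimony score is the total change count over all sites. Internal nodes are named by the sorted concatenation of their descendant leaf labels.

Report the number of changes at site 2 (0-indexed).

[col 0] BH: children B:{G}, H:{G} ∩→ {G}; cost 0
[col 0] KR: children K:{G}, R:{A} ∪→ {A,G}; cost 1
[col 0] KRZ: children KR:{A,G}, Z:{G} ∩→ {G}; cost 0
[col 0] BHKRZ: children BH:{G}, KRZ:{G} ∩→ {G}; cost 0
[col 0] BHKORZ: children BHKRZ:{G}, O:{G} ∩→ {G}; cost 0
[col 1] BH: children B:{C}, H:{C} ∩→ {C}; cost 0
[col 1] KR: children K:{G}, R:{T} ∪→ {G,T}; cost 1
[col 1] KRZ: children KR:{G,T}, Z:{T} ∩→ {T}; cost 0
[col 1] BHKRZ: children BH:{C}, KRZ:{T} ∪→ {C,T}; cost 1
[col 1] BHKORZ: children BHKRZ:{C,T}, O:{C} ∩→ {C}; cost 0
[col 2] BH: children B:{C}, H:{C} ∩→ {C}; cost 0
[col 2] KR: children K:{T}, R:{A} ∪→ {A,T}; cost 1
[col 2] KRZ: children KR:{A,T}, Z:{G} ∪→ {A,G,T}; cost 1
[col 2] BHKRZ: children BH:{C}, KRZ:{A,G,T} ∪→ {A,C,G,T}; cost 1
[col 2] BHKORZ: children BHKRZ:{A,C,G,T}, O:{A} ∩→ {A}; cost 0
[col 3] BH: children B:{A}, H:{A} ∩→ {A}; cost 0
[col 3] KR: children K:{A}, R:{A} ∩→ {A}; cost 0
[col 3] KRZ: children KR:{A}, Z:{G} ∪→ {A,G}; cost 1
[col 3] BHKRZ: children BH:{A}, KRZ:{A,G} ∩→ {A}; cost 0
[col 3] BHKORZ: children BHKRZ:{A}, O:{T} ∪→ {A,T}; cost 1
[col 4] BH: children B:{A}, H:{T} ∪→ {A,T}; cost 1
[col 4] KR: children K:{C}, R:{G} ∪→ {C,G}; cost 1
[col 4] KRZ: children KR:{C,G}, Z:{G} ∩→ {G}; cost 0
[col 4] BHKRZ: children BH:{A,T}, KRZ:{G} ∪→ {A,G,T}; cost 1
[col 4] BHKORZ: children BHKRZ:{A,G,T}, O:{A} ∩→ {A}; cost 0
[col 5] BH: children B:{C}, H:{T} ∪→ {C,T}; cost 1
[col 5] KR: children K:{C}, R:{A} ∪→ {A,C}; cost 1
[col 5] KRZ: children KR:{A,C}, Z:{T} ∪→ {A,C,T}; cost 1
[col 5] BHKRZ: children BH:{C,T}, KRZ:{A,C,T} ∩→ {C,T}; cost 0
[col 5] BHKORZ: children BHKRZ:{C,T}, O:{C} ∩→ {C}; cost 0
per-site changes: [1, 2, 3, 2, 3, 3]; total = 14

3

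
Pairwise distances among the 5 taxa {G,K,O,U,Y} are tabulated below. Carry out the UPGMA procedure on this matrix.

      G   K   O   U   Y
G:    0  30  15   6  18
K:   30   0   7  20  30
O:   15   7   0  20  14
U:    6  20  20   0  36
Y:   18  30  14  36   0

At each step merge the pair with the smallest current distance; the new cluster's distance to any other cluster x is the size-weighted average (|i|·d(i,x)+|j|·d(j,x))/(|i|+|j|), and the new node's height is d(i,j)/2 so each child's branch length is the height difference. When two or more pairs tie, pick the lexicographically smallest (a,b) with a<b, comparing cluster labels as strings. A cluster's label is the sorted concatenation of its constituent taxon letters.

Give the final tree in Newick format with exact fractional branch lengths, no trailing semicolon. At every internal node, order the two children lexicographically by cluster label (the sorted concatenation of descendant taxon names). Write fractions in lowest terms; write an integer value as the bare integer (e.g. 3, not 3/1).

1. join G+U (d=6) ⇒ GU; edges |G|=3, |U|=3
  updated: d(GU,K)=25, d(GU,O)=35/2, d(GU,Y)=27
2. join K+O (d=7) ⇒ KO; edges |K|=7/2, |O|=7/2
  updated: d(GU,KO)=85/4, d(KO,Y)=22
3. join GU+KO (d=85/4) ⇒ GKOU; edges |GU|=61/8, |KO|=57/8
  updated: d(GKOU,Y)=49/2
4. join GKOU+Y (d=49/2) ⇒ GKOUY; edges |GKOU|=13/8, |Y|=49/4
final tree: (((G:3,U:3):61/8,(K:7/2,O:7/2):57/8):13/8,Y:49/4)
total length: 333/8

(((G:3,U:3):61/8,(K:7/2,O:7/2):57/8):13/8,Y:49/4)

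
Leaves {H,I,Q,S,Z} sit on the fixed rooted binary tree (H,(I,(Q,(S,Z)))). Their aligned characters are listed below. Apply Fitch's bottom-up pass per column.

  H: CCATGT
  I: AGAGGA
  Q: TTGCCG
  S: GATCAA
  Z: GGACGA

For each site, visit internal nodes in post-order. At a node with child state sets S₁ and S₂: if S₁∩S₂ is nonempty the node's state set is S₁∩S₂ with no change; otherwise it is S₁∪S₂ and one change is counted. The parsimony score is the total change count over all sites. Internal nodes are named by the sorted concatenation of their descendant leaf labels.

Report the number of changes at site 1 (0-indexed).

site 0, node SZ: S={G} ∩ Z={G} → {G} (+0)
site 0, node QSZ: Q={T} ∪ SZ={G} → {G,T} (+1)
site 0, node IQSZ: I={A} ∪ QSZ={G,T} → {A,G,T} (+1)
site 0, node HIQSZ: H={C} ∪ IQSZ={A,G,T} → {A,C,G,T} (+1)
site 1, node SZ: S={A} ∪ Z={G} → {A,G} (+1)
site 1, node QSZ: Q={T} ∪ SZ={A,G} → {A,G,T} (+1)
site 1, node IQSZ: I={G} ∩ QSZ={A,G,T} → {G} (+0)
site 1, node HIQSZ: H={C} ∪ IQSZ={G} → {C,G} (+1)
site 2, node SZ: S={T} ∪ Z={A} → {A,T} (+1)
site 2, node QSZ: Q={G} ∪ SZ={A,T} → {A,G,T} (+1)
site 2, node IQSZ: I={A} ∩ QSZ={A,G,T} → {A} (+0)
site 2, node HIQSZ: H={A} ∩ IQSZ={A} → {A} (+0)
site 3, node SZ: S={C} ∩ Z={C} → {C} (+0)
site 3, node QSZ: Q={C} ∩ SZ={C} → {C} (+0)
site 3, node IQSZ: I={G} ∪ QSZ={C} → {C,G} (+1)
site 3, node HIQSZ: H={T} ∪ IQSZ={C,G} → {C,G,T} (+1)
site 4, node SZ: S={A} ∪ Z={G} → {A,G} (+1)
site 4, node QSZ: Q={C} ∪ SZ={A,G} → {A,C,G} (+1)
site 4, node IQSZ: I={G} ∩ QSZ={A,C,G} → {G} (+0)
site 4, node HIQSZ: H={G} ∩ IQSZ={G} → {G} (+0)
site 5, node SZ: S={A} ∩ Z={A} → {A} (+0)
site 5, node QSZ: Q={G} ∪ SZ={A} → {A,G} (+1)
site 5, node IQSZ: I={A} ∩ QSZ={A,G} → {A} (+0)
site 5, node HIQSZ: H={T} ∪ IQSZ={A} → {A,T} (+1)
per-site changes: [3, 3, 2, 2, 2, 2]; total = 14

3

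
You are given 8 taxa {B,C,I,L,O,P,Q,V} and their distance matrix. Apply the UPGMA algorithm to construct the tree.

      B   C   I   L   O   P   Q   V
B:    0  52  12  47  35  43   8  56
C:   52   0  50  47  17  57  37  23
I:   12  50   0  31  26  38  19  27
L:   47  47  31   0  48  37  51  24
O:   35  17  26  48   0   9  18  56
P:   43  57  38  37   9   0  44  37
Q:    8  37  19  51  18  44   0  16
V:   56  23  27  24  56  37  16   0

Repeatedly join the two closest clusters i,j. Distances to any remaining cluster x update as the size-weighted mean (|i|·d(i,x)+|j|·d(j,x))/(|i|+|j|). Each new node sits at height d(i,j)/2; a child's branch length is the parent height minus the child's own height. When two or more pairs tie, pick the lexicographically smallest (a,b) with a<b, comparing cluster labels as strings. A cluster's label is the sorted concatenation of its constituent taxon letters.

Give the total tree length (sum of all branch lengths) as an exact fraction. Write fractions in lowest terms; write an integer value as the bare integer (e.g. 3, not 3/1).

step 1: merge (B,Q) at d=8; branch lengths B→4, Q→4; new cluster BQ
  updated: d(BQ,C)=89/2, d(BQ,I)=31/2, d(BQ,L)=49, d(BQ,O)=53/2, d(BQ,P)=87/2, d(BQ,V)=36
step 2: merge (O,P) at d=9; branch lengths O→9/2, P→9/2; new cluster OP
  updated: d(BQ,OP)=35, d(C,OP)=37, d(I,OP)=32, d(L,OP)=85/2, d(OP,V)=93/2
step 3: merge (BQ,I) at d=31/2; branch lengths BQ→15/4, I→31/4; new cluster BIQ
  updated: d(BIQ,C)=139/3, d(BIQ,L)=43, d(BIQ,OP)=34, d(BIQ,V)=33
step 4: merge (C,V) at d=23; branch lengths C→23/2, V→23/2; new cluster CV
  updated: d(BIQ,CV)=119/3, d(CV,L)=71/2, d(CV,OP)=167/4
step 5: merge (BIQ,OP) at d=34; branch lengths BIQ→37/4, OP→25/2; new cluster BIOPQ
  updated: d(BIOPQ,CV)=81/2, d(BIOPQ,L)=214/5
step 6: merge (CV,L) at d=71/2; branch lengths CV→25/4, L→71/4; new cluster CLV
  updated: d(BIOPQ,CLV)=619/15
step 7: merge (BIOPQ,CLV) at d=619/15; branch lengths BIOPQ→109/30, CLV→173/60; new cluster BCILOPQV
final tree: ((((B:4,Q:4):15/4,I:31/4):37/4,(O:9/2,P:9/2):25/2):109/30,((C:23/2,V:23/2):25/4,L:71/4):173/60)
total length: 3113/30

3113/30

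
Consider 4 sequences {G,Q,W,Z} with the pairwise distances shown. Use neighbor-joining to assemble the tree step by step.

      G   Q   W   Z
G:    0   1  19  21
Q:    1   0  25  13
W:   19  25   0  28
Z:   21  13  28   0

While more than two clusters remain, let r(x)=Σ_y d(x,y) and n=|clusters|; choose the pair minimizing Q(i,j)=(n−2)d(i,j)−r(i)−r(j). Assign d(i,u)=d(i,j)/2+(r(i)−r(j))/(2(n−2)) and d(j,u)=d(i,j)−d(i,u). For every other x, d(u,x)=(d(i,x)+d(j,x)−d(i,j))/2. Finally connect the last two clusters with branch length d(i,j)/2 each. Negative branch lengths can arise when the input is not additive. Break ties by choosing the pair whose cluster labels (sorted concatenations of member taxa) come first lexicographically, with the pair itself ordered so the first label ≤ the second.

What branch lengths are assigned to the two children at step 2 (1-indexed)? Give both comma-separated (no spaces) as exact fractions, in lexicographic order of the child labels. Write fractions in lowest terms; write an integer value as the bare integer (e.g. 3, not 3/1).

5,33/2

iteration 1: select G,Q (d=1, Q=-78); attach at lengths (1, 0); label the merged cluster GQ
  updated: d(GQ,W)=43/2, d(GQ,Z)=33/2
iteration 2: select GQ,W (d=43/2, Q=-66); attach at lengths (5, 33/2); label the merged cluster GQW
  updated: d(GQW,Z)=23/2
iteration 3: select GQW,Z (d=23/2); attach at lengths (23/4, 23/4); label the merged cluster GQWZ
final tree: (((G:1,Q:0):5,W:33/2):23/4,Z:23/4)
total length: 34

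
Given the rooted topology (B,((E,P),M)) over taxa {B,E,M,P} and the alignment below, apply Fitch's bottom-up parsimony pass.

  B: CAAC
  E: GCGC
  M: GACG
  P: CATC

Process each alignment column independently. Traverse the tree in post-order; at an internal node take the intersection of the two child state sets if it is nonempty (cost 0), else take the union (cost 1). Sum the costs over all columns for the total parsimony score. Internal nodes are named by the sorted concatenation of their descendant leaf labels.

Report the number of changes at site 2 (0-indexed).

3

site 0, node EP: E={G} ∪ P={C} → {C,G} (+1)
site 0, node EMP: EP={C,G} ∩ M={G} → {G} (+0)
site 0, node BEMP: B={C} ∪ EMP={G} → {C,G} (+1)
site 1, node EP: E={C} ∪ P={A} → {A,C} (+1)
site 1, node EMP: EP={A,C} ∩ M={A} → {A} (+0)
site 1, node BEMP: B={A} ∩ EMP={A} → {A} (+0)
site 2, node EP: E={G} ∪ P={T} → {G,T} (+1)
site 2, node EMP: EP={G,T} ∪ M={C} → {C,G,T} (+1)
site 2, node BEMP: B={A} ∪ EMP={C,G,T} → {A,C,G,T} (+1)
site 3, node EP: E={C} ∩ P={C} → {C} (+0)
site 3, node EMP: EP={C} ∪ M={G} → {C,G} (+1)
site 3, node BEMP: B={C} ∩ EMP={C,G} → {C} (+0)
per-site changes: [2, 1, 3, 1]; total = 7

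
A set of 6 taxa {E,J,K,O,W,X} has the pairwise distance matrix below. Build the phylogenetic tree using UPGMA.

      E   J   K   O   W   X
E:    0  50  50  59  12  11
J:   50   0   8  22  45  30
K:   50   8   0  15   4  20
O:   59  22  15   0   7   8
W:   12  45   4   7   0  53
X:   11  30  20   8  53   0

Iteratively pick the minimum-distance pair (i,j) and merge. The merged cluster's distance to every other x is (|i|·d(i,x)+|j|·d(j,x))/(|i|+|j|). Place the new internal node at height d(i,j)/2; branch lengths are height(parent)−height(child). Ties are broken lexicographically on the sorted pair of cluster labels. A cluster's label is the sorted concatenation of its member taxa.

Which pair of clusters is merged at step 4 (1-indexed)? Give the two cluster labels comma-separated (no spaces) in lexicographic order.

J,KOWX

iteration 1: select K,W (d=4); attach at lengths (2, 2); label the merged cluster KW
  updated: d(E,KW)=31, d(J,KW)=53/2, d(KW,O)=11, d(KW,X)=73/2
iteration 2: select O,X (d=8); attach at lengths (4, 4); label the merged cluster OX
  updated: d(E,OX)=35, d(J,OX)=26, d(KW,OX)=95/4
iteration 3: select KW,OX (d=95/4); attach at lengths (79/8, 63/8); label the merged cluster KOWX
  updated: d(E,KOWX)=33, d(J,KOWX)=105/4
iteration 4: select J,KOWX (d=105/4); attach at lengths (105/8, 5/4); label the merged cluster JKOWX
  updated: d(E,JKOWX)=182/5
iteration 5: select E,JKOWX (d=182/5); attach at lengths (91/5, 203/40); label the merged cluster EJKOWX
final tree: (E:91/5,(J:105/8,((K:2,W:2):79/8,(O:4,X:4):63/8):5/4):203/40)
total length: 337/5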